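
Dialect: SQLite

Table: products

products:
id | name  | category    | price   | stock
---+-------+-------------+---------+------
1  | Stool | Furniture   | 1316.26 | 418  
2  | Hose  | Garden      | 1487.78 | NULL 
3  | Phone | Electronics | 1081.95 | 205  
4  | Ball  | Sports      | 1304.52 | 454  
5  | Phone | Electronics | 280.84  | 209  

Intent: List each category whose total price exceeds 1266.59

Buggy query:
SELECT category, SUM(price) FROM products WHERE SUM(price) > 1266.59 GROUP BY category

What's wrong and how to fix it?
Bug: WHERE runs before GROUP BY, so aggregates aren't available there

Fix: Move the aggregate condition to a HAVING clause

Corrected query:
SELECT category, SUM(price) FROM products GROUP BY category HAVING SUM(price) > 1266.59

Result:
category    | SUM(price)
------------+-----------
Electronics | 1362.79   
Furniture   | 1316.26   
Garden      | 1487.78   
Sports      | 1304.52   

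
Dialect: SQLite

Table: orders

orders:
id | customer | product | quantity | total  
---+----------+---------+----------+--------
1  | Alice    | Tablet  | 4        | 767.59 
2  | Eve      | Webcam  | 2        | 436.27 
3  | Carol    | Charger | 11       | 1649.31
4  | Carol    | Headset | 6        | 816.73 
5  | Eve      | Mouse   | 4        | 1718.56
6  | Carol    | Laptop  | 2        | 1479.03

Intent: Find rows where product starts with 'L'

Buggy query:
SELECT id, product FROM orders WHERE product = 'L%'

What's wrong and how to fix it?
Bug: Wildcards only work with LIKE; '=' treats '%' as a literal character

Fix: Use LIKE for wildcard pattern matching

Corrected query:
SELECT id, product FROM orders WHERE product LIKE 'L%'

Result:
id | product
---+--------
6  | Laptop 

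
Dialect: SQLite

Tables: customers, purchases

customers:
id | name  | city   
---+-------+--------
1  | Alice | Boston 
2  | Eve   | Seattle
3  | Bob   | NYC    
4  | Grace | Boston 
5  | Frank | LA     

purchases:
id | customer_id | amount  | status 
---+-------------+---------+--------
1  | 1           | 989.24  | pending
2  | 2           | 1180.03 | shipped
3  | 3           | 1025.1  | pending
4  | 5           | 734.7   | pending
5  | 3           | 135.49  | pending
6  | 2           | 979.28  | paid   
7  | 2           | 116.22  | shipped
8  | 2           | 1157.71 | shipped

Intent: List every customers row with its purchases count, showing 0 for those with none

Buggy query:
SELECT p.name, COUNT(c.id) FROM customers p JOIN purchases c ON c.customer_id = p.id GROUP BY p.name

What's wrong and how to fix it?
Bug: INNER JOIN drops customers rows that have no matching purchases rows

Fix: Switch to LEFT JOIN to retain unmatched parent rows

Corrected query:
SELECT p.name, COUNT(c.id) FROM customers p LEFT JOIN purchases c ON c.customer_id = p.id GROUP BY p.name

Result:
name  | COUNT(c.id)
------+------------
Alice | 1          
Bob   | 2          
Eve   | 4          
Frank | 1          
Grace | 0          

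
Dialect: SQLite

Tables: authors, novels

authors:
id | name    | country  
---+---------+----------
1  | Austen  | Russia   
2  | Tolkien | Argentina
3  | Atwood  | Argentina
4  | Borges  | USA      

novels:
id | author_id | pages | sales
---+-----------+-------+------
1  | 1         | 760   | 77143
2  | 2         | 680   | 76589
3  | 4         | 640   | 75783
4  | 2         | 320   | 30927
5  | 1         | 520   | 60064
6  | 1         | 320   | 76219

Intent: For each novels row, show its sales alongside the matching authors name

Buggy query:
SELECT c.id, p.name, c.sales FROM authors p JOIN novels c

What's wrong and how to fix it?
Bug: JOIN with no ON clause produces a cartesian product; every novels row pairs with every authors row

Fix: Add ON c.author_id = p.id to the JOIN

Corrected query:
SELECT c.id, p.name, c.sales FROM authors p JOIN novels c ON c.author_id = p.id

Result:
id | name    | sales
---+---------+------
1  | Austen  | 77143
2  | Tolkien | 76589
3  | Borges  | 75783
4  | Tolkien | 30927
5  | Austen  | 60064
6  | Austen  | 76219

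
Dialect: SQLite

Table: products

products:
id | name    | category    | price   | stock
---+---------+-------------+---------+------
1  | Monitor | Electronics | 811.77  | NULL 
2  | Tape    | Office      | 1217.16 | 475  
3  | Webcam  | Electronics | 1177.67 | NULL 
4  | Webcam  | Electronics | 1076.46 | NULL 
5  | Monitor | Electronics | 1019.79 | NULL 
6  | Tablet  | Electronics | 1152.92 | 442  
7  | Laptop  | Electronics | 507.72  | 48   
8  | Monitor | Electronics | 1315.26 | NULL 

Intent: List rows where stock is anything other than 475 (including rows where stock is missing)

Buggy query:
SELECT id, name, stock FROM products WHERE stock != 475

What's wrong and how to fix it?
Bug: Inequality against NULL is unknown, not true; rows with NULL are dropped

Fix: Handle NULL separately with IS NULL alongside the inequality

Corrected query:
SELECT id, name, stock FROM products WHERE stock != 475 OR stock IS NULL

Result:
id | name    | stock
---+---------+------
1  | Monitor | NULL 
3  | Webcam  | NULL 
4  | Webcam  | NULL 
5  | Monitor | NULL 
6  | Tablet  | 442  
7  | Laptop  | 48   
8  | Monitor | NULL 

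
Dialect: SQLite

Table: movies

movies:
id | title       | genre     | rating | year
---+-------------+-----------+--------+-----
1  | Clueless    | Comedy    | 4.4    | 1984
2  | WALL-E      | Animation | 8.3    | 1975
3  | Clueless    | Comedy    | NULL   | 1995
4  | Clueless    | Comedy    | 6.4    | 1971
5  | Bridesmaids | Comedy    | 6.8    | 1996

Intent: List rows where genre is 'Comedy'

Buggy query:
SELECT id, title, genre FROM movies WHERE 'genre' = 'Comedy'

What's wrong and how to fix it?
Bug: 'genre' in single quotes is a string literal, not the column; the comparison is literal-vs-literal and never true

Fix: Remove the quotes around the column name (or use double quotes for an identifier)

Corrected query:
SELECT id, title, genre FROM movies WHERE genre = 'Comedy'

Result:
id | title       | genre 
---+-------------+-------
1  | Clueless    | Comedy
3  | Clueless    | Comedy
4  | Clueless    | Comedy
5  | Bridesmaids | Comedy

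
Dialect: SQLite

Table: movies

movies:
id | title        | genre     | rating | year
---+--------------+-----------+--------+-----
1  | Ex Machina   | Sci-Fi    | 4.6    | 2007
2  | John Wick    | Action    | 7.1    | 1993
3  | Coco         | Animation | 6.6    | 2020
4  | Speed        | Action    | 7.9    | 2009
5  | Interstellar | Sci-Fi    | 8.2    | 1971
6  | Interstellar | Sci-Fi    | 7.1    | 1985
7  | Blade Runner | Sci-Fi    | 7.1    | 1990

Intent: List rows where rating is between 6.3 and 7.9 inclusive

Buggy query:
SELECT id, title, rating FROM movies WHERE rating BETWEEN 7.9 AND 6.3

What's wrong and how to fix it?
Bug: BETWEEN expects the lower bound first; with 7.9 AND 6.3 the range is empty

Fix: Swap the bounds so the smaller value comes first

Corrected query:
SELECT id, title, rating FROM movies WHERE rating BETWEEN 6.3 AND 7.9

Result:
id | title        | rating
---+--------------+-------
2  | John Wick    | 7.1   
3  | Coco         | 6.6   
4  | Speed        | 7.9   
6  | Interstellar | 7.1   
7  | Blade Runner | 7.1   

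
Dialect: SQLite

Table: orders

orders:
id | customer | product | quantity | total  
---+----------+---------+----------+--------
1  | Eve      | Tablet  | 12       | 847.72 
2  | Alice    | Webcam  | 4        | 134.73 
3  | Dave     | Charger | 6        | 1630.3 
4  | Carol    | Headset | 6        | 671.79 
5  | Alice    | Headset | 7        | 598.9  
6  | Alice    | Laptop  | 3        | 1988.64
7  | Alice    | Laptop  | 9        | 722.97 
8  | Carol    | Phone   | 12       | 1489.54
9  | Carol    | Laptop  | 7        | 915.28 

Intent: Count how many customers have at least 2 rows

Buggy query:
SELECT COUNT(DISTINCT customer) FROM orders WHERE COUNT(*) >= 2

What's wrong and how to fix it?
Bug: WHERE filters individual rows, not groups, so a group-level COUNT is invalid there

Fix: Use a subquery that GROUPs and filters with HAVING, then count its rows

Corrected query:
SELECT COUNT(*) FROM (SELECT customer FROM orders GROUP BY customer HAVING COUNT(*) >= 2)

Result:
COUNT(*)
--------
2       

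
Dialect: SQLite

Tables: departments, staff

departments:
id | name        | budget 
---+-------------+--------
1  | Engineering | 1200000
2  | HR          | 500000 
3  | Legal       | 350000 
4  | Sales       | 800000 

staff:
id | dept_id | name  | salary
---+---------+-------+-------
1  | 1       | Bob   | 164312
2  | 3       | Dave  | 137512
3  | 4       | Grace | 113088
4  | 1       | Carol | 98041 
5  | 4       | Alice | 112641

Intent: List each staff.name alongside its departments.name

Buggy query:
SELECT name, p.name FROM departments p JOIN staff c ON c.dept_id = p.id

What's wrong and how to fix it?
Bug: Both tables have a 'name' column; the unqualified reference is ambiguous

Fix: Prefix ambiguous columns with the table alias

Corrected query:
SELECT c.name, p.name FROM departments p JOIN staff c ON c.dept_id = p.id

Result:
name  | name       
------+------------
Bob   | Engineering
Dave  | Legal      
Grace | Sales      
Carol | Engineering
Alice | Sales      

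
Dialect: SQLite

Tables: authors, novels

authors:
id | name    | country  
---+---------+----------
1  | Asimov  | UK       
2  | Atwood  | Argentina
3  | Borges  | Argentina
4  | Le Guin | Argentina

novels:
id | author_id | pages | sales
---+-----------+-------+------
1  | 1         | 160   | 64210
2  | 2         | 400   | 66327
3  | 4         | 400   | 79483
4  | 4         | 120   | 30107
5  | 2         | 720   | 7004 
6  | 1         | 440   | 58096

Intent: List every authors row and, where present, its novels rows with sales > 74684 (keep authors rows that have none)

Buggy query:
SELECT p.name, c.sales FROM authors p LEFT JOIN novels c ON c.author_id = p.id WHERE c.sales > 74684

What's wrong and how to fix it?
Bug: A WHERE condition on the right-hand table after LEFT JOIN drops unmatched parents

Fix: Put 'c.sales > 74684' in the JOIN's ON clause instead of WHERE

Corrected query:
SELECT p.name, c.sales FROM authors p LEFT JOIN novels c ON c.author_id = p.id AND c.sales > 74684

Result:
name    | sales
--------+------
Asimov  | NULL 
Atwood  | NULL 
Borges  | NULL 
Le Guin | 79483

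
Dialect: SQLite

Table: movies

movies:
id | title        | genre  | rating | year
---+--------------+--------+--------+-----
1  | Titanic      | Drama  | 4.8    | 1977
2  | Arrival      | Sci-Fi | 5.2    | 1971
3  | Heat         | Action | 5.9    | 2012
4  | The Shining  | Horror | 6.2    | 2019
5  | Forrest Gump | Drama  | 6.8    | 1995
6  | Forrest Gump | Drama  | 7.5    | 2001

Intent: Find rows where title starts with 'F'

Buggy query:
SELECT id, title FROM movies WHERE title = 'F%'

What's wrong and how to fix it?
Bug: '=' compares the literal string including the % character; pattern matching needs LIKE

Fix: Replace '=' with LIKE so 'F%' is treated as a pattern

Corrected query:
SELECT id, title FROM movies WHERE title LIKE 'F%'

Result:
id | title       
---+-------------
5  | Forrest Gump
6  | Forrest Gump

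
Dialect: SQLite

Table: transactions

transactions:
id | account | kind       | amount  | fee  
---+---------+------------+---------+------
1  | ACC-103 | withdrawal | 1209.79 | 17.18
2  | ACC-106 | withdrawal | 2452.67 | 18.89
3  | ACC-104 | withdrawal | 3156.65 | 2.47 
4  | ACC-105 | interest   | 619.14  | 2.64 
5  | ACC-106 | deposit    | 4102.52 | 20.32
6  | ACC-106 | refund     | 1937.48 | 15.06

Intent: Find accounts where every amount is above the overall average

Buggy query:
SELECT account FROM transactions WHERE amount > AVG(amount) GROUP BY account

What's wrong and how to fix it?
Bug: AVG() is an aggregate; it can't sit directly in WHERE

Fix: Use a subquery for AVG and a HAVING MIN(...) filter so the condition holds for every row in the group

Corrected query:
SELECT account FROM transactions GROUP BY account HAVING MIN(amount) > (SELECT AVG(amount) FROM transactions)

Result:
account
-------
ACC-104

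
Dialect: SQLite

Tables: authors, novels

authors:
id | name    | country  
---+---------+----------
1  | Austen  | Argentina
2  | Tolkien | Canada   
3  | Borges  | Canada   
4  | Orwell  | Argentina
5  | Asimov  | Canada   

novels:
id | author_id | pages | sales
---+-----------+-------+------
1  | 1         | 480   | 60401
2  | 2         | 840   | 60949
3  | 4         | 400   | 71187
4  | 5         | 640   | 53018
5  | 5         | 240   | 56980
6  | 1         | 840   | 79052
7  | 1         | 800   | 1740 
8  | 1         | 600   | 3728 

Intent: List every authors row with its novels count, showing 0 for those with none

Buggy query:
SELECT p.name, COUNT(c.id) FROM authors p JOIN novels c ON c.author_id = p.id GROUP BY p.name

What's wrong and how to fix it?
Bug: INNER JOIN drops authors rows that have no matching novels rows

Fix: Switch to LEFT JOIN to retain unmatched parent rows

Corrected query:
SELECT p.name, COUNT(c.id) FROM authors p LEFT JOIN novels c ON c.author_id = p.id GROUP BY p.name

Result:
name    | COUNT(c.id)
--------+------------
Asimov  | 2          
Austen  | 4          
Borges  | 0          
Orwell  | 1          
Tolkien | 1          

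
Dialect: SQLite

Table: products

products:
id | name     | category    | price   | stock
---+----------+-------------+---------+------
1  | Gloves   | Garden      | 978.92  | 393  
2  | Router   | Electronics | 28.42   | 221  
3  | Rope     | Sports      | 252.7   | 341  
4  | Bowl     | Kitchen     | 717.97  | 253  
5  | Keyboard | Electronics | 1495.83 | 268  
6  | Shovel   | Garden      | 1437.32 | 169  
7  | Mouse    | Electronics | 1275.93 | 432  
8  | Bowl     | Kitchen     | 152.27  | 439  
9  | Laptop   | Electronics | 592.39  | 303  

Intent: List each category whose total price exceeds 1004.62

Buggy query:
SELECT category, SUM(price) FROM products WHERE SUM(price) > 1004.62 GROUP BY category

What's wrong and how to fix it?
Bug: WHERE runs before GROUP BY, so aggregates aren't available there

Fix: Use HAVING (which filters groups after aggregation) instead of WHERE

Corrected query:
SELECT category, SUM(price) FROM products GROUP BY category HAVING SUM(price) > 1004.62

Result:
category    | SUM(price)
------------+-----------
Electronics | 3392.57   
Garden      | 2416.24   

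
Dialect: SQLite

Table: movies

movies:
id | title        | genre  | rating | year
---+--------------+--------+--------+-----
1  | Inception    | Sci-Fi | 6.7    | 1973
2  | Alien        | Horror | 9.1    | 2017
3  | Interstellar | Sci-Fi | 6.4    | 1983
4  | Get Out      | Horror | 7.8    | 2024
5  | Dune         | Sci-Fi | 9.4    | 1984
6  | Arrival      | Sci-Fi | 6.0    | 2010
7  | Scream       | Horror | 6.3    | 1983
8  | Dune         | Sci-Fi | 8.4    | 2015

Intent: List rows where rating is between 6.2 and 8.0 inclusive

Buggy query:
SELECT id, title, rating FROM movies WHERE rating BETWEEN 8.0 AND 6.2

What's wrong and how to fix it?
Bug: The bounds are reversed; BETWEEN a AND b requires a <= b to match anything

Fix: Swap the bounds so the smaller value comes first

Corrected query:
SELECT id, title, rating FROM movies WHERE rating BETWEEN 6.2 AND 8.0

Result:
id | title        | rating
---+--------------+-------
1  | Inception    | 6.7   
3  | Interstellar | 6.4   
4  | Get Out      | 7.8   
7  | Scream       | 6.3   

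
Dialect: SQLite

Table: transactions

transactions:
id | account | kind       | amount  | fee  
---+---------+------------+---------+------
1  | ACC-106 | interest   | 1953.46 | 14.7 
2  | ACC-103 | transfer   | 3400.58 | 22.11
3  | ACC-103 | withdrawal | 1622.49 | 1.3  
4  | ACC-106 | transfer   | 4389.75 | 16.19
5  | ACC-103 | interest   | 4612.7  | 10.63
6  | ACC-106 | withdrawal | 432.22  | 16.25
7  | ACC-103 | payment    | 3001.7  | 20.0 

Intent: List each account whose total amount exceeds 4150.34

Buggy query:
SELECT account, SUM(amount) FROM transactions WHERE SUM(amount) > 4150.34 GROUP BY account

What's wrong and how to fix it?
Bug: SUM(amount) is an aggregate, but WHERE filters rows before aggregation

Fix: Use HAVING (which filters groups after aggregation) instead of WHERE

Corrected query:
SELECT account, SUM(amount) FROM transactions GROUP BY account HAVING SUM(amount) > 4150.34

Result:
account | SUM(amount)
--------+------------
ACC-103 | 12637.47   
ACC-106 | 6775.43    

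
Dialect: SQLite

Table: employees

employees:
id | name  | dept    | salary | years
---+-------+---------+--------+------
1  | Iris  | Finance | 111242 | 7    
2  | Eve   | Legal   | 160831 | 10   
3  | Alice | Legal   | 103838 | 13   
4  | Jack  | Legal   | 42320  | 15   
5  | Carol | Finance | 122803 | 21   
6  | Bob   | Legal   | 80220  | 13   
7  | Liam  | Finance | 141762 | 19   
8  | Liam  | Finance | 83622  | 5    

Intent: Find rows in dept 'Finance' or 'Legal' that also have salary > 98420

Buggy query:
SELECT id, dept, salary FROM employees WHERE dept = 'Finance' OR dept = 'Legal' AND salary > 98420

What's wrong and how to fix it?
Bug: AND binds tighter than OR, so this parses as dept = 'Finance' OR (dept = 'Legal' AND salary > 98420)

Fix: Group the OR with parentheses (or use IN), then AND the threshold

Corrected query:
SELECT id, dept, salary FROM employees WHERE (dept = 'Finance' OR dept = 'Legal') AND salary > 98420

Result:
id | dept    | salary
---+---------+-------
1  | Finance | 111242
2  | Legal   | 160831
3  | Legal   | 103838
5  | Finance | 122803
7  | Finance | 141762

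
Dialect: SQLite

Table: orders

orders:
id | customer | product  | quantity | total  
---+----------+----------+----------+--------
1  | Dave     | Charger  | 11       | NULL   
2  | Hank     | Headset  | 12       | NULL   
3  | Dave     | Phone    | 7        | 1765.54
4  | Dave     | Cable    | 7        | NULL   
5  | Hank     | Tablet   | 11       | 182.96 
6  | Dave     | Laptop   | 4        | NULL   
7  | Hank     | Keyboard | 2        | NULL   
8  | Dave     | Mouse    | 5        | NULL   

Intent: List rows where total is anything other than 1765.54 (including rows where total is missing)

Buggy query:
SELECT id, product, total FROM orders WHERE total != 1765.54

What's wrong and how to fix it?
Bug: 'total != 1765.54' is unknown when total is NULL, so NULL rows are silently excluded

Fix: Add an explicit OR total IS NULL to include the missing-value rows

Corrected query:
SELECT id, product, total FROM orders WHERE total != 1765.54 OR total IS NULL

Result:
id | product  | total 
---+----------+-------
1  | Charger  | NULL  
2  | Headset  | NULL  
4  | Cable    | NULL  
5  | Tablet   | 182.96
6  | Laptop   | NULL  
7  | Keyboard | NULL  
8  | Mouse    | NULL  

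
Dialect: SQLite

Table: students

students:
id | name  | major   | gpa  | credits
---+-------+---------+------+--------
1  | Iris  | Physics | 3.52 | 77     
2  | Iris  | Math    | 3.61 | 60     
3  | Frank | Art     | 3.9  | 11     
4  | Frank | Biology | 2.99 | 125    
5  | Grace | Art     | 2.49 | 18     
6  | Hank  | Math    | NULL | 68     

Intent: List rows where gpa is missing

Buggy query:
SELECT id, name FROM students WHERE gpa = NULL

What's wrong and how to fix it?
Bug: Comparing to NULL with '=' never matches; NULL = NULL is unknown, not true

Fix: Replace '= NULL' with 'IS NULL'

Corrected query:
SELECT id, name FROM students WHERE gpa IS NULL

Result:
id | name
---+-----
6  | Hank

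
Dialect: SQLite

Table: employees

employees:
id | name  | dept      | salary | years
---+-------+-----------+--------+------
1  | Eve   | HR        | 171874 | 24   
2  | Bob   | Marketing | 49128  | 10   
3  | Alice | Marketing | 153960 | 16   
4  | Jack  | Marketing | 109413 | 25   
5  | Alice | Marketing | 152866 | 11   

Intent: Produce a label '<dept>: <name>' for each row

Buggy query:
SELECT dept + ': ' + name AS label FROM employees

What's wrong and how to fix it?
Bug: SQLite uses || for string concatenation; + coerces text to numbers (yielding 0)

Fix: Replace + with || to concatenate text

Corrected query:
SELECT dept || ': ' || name AS label FROM employees

Result:
label           
----------------
HR: Eve         
Marketing: Bob  
Marketing: Alice
Marketing: Jack 
Marketing: Alice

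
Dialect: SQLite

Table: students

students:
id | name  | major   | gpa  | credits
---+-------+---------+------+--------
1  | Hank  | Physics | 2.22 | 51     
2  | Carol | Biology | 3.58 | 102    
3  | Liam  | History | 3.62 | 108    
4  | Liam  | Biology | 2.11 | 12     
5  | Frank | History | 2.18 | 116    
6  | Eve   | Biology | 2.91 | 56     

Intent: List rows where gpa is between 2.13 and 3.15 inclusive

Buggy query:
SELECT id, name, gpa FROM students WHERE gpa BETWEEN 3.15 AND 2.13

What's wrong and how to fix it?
Bug: BETWEEN expects the lower bound first; with 3.15 AND 2.13 the range is empty

Fix: Swap the bounds so the smaller value comes first

Corrected query:
SELECT id, name, gpa FROM students WHERE gpa BETWEEN 2.13 AND 3.15

Result:
id | name  | gpa 
---+-------+-----
1  | Hank  | 2.22
5  | Frank | 2.18
6  | Eve   | 2.91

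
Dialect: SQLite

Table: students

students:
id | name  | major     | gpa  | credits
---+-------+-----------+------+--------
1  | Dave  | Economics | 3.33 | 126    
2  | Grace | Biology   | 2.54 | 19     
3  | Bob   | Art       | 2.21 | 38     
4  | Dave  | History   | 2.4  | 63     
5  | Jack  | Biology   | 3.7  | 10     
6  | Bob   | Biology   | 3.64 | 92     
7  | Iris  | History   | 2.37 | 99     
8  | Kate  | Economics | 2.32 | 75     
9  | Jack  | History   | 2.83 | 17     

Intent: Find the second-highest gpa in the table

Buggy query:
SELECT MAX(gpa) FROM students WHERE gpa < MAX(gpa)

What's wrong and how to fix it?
Bug: MAX(gpa) on the right of the comparison is an aggregate-in-WHERE error

Fix: Put the inner MAX in a scalar subquery

Corrected query:
SELECT MAX(gpa) FROM students WHERE gpa < (SELECT MAX(gpa) FROM students)

Result:
MAX(gpa)
--------
3.64    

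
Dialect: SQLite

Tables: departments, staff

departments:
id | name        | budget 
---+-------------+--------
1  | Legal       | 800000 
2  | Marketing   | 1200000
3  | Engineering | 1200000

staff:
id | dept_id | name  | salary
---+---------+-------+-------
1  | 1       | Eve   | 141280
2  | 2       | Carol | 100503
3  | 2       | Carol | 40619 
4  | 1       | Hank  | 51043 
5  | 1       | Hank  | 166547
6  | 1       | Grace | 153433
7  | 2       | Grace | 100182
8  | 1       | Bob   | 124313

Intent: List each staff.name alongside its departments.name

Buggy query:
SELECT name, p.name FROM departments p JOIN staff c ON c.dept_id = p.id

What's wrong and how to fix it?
Bug: 'name' exists in both joined tables, so the database can't tell which one is meant

Fix: Prefix ambiguous columns with the table alias

Corrected query:
SELECT c.name, p.name FROM departments p JOIN staff c ON c.dept_id = p.id

Result:
name  | name     
------+----------
Eve   | Legal    
Carol | Marketing
Carol | Marketing
Hank  | Legal    
Hank  | Legal    
Grace | Legal    
Grace | Marketing
Bob   | Legal    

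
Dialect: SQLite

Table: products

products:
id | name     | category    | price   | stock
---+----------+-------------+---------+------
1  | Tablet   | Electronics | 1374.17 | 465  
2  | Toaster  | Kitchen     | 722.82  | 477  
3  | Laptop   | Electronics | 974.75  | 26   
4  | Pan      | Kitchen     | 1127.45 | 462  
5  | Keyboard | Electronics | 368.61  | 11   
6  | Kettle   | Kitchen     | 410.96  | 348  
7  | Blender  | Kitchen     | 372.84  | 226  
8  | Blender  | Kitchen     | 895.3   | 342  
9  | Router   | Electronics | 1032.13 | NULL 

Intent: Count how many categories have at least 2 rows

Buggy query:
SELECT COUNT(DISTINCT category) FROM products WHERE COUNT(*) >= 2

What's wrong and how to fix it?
Bug: WHERE filters individual rows, not groups, so a group-level COUNT is invalid there

Fix: Group first with HAVING COUNT(*) >= 2, then COUNT the resulting groups

Corrected query:
SELECT COUNT(*) FROM (SELECT category FROM products GROUP BY category HAVING COUNT(*) >= 2)

Result:
COUNT(*)
--------
2       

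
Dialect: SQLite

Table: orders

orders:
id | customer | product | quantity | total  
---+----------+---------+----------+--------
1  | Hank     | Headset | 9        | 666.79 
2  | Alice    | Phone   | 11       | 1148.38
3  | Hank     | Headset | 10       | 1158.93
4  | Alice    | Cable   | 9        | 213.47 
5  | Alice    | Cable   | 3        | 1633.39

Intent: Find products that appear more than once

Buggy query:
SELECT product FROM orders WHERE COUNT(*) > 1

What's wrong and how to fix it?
Bug: COUNT(*) is an aggregate and cannot be used in WHERE

Fix: Group first, then use HAVING for the count condition

Corrected query:
SELECT product FROM orders GROUP BY product HAVING COUNT(*) > 1

Result:
product
-------
Cable  
Headset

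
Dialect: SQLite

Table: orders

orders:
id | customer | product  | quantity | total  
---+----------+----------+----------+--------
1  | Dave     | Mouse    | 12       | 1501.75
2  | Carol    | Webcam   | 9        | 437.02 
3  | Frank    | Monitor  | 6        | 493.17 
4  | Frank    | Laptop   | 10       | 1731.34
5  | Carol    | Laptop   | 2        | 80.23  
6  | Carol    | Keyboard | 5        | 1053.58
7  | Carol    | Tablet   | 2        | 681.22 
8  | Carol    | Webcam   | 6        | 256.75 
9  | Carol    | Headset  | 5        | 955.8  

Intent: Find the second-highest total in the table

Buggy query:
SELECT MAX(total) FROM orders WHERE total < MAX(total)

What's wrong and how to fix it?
Bug: MAX(total) on the right of the comparison is an aggregate-in-WHERE error

Fix: Put the inner MAX in a scalar subquery

Corrected query:
SELECT MAX(total) FROM orders WHERE total < (SELECT MAX(total) FROM orders)

Result:
MAX(total)
----------
1501.75   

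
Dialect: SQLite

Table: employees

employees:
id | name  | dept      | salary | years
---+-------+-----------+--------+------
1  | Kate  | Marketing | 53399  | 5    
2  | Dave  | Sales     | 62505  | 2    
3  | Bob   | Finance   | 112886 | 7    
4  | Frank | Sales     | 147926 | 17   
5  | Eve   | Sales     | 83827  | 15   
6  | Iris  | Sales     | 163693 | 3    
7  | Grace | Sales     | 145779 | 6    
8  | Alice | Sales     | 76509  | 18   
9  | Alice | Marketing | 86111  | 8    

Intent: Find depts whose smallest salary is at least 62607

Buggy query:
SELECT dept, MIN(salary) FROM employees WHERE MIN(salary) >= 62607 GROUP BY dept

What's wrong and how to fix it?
Bug: Aggregates like MIN are computed per group after WHERE runs

Fix: Replace WHERE with HAVING after the GROUP BY

Corrected query:
SELECT dept, MIN(salary) FROM employees GROUP BY dept HAVING MIN(salary) >= 62607

Result:
dept    | MIN(salary)
--------+------------
Finance | 112886     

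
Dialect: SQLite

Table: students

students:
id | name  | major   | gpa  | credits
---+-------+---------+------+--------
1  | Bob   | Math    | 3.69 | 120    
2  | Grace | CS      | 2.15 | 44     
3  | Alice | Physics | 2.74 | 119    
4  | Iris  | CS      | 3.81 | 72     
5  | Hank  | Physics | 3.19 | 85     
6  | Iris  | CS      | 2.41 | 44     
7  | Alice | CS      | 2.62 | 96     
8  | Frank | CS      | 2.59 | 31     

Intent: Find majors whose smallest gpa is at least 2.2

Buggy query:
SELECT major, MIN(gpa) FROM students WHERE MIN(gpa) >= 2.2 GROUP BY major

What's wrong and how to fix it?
Bug: MIN() in WHERE is a misuse of aggregate

Fix: Replace WHERE with HAVING after the GROUP BY

Corrected query:
SELECT major, MIN(gpa) FROM students GROUP BY major HAVING MIN(gpa) >= 2.2

Result:
major   | MIN(gpa)
--------+---------
Math    | 3.69    
Physics | 2.74    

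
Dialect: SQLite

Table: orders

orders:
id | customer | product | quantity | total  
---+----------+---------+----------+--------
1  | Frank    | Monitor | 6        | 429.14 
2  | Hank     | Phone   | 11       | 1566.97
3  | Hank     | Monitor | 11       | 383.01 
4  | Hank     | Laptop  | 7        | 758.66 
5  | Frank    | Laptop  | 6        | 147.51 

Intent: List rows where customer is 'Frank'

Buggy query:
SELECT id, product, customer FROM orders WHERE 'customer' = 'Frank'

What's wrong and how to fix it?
Bug: Single quotes denote string literals in SQL; the column name is being compared as a constant string

Fix: Reference the column as customer without single quotes

Corrected query:
SELECT id, product, customer FROM orders WHERE customer = 'Frank'

Result:
id | product | customer
---+---------+---------
1  | Monitor | Frank   
5  | Laptop  | Frank   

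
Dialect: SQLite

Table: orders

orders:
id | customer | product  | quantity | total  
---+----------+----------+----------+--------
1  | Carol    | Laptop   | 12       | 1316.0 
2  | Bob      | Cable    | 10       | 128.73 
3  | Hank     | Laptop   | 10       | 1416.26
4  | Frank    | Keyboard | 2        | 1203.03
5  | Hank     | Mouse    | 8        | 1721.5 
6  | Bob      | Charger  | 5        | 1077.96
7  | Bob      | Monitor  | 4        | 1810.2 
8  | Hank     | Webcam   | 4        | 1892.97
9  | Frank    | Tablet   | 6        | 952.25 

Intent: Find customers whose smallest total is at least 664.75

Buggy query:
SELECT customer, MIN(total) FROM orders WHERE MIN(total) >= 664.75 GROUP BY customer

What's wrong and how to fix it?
Bug: MIN() in WHERE is a misuse of aggregate

Fix: Replace WHERE with HAVING after the GROUP BY

Corrected query:
SELECT customer, MIN(total) FROM orders GROUP BY customer HAVING MIN(total) >= 664.75

Result:
customer | MIN(total)
---------+-----------
Carol    | 1316      
Frank    | 952.25    
Hank     | 1416.26   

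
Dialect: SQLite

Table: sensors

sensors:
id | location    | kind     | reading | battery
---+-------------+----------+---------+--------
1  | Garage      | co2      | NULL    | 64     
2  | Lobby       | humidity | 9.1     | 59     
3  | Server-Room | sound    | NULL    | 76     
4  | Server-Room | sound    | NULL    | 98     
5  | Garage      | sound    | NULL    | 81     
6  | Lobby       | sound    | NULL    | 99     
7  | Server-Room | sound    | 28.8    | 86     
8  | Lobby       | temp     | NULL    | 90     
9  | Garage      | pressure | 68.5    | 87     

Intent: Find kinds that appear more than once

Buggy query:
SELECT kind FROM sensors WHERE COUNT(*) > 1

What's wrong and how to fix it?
Bug: WHERE can't reference COUNT(*); aggregates are computed after WHERE

Fix: GROUP BY kind, then filter groups with HAVING COUNT(*) > 1

Corrected query:
SELECT kind FROM sensors GROUP BY kind HAVING COUNT(*) > 1

Result:
kind 
-----
sound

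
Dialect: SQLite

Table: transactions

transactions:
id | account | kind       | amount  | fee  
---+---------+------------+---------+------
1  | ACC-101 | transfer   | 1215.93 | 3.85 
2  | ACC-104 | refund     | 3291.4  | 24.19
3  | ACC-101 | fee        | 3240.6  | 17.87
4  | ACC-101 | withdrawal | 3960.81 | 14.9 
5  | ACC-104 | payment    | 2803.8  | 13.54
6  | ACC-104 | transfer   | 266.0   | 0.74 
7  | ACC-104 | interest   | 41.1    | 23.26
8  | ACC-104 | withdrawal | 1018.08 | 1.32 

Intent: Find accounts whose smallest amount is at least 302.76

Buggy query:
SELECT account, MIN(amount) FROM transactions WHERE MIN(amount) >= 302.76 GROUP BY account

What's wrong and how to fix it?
Bug: Aggregates like MIN are computed per group after WHERE runs

Fix: Replace WHERE with HAVING after the GROUP BY

Corrected query:
SELECT account, MIN(amount) FROM transactions GROUP BY account HAVING MIN(amount) >= 302.76

Result:
account | MIN(amount)
--------+------------
ACC-101 | 1215.93    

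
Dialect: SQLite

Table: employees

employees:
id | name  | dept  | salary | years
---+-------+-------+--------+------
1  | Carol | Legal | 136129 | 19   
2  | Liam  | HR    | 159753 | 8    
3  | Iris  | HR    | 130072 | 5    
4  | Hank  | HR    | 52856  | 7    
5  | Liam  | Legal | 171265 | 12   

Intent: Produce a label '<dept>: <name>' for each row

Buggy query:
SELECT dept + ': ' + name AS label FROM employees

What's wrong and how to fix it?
Bug: '+' is numeric addition; on text columns SQLite converts them to 0 instead of concatenating

Fix: Use the || operator for string concatenation

Corrected query:
SELECT dept || ': ' || name AS label FROM employees

Result:
label       
------------
Legal: Carol
HR: Liam    
HR: Iris    
HR: Hank    
Legal: Liam 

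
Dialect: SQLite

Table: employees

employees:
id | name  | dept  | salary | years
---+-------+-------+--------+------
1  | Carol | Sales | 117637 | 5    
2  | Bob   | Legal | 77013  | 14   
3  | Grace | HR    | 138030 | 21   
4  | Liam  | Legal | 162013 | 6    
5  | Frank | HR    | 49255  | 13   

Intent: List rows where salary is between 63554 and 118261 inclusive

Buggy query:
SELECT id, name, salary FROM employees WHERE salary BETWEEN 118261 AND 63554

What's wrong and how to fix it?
Bug: BETWEEN expects the lower bound first; with 118261 AND 63554 the range is empty

Fix: Write BETWEEN 63554 AND 118261

Corrected query:
SELECT id, name, salary FROM employees WHERE salary BETWEEN 63554 AND 118261

Result:
id | name  | salary
---+-------+-------
1  | Carol | 117637
2  | Bob   | 77013 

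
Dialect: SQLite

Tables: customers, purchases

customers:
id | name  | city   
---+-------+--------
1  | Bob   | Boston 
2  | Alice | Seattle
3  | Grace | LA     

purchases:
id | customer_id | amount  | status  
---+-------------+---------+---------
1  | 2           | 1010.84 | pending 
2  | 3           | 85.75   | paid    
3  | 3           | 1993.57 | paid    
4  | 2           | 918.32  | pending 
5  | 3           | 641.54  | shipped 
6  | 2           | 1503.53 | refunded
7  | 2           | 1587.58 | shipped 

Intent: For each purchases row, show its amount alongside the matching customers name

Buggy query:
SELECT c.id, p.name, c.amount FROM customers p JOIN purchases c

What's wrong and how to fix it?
Bug: Missing join condition: each purchases row is matched to all customers rows instead of just its own

Fix: Add ON c.customer_id = p.id to the JOIN

Corrected query:
SELECT c.id, p.name, c.amount FROM customers p JOIN purchases c ON c.customer_id = p.id

Result:
id | name  | amount 
---+-------+--------
1  | Alice | 1010.84
2  | Grace | 85.75  
3  | Grace | 1993.57
4  | Alice | 918.32 
5  | Grace | 641.54 
6  | Alice | 1503.53
7  | Alice | 1587.58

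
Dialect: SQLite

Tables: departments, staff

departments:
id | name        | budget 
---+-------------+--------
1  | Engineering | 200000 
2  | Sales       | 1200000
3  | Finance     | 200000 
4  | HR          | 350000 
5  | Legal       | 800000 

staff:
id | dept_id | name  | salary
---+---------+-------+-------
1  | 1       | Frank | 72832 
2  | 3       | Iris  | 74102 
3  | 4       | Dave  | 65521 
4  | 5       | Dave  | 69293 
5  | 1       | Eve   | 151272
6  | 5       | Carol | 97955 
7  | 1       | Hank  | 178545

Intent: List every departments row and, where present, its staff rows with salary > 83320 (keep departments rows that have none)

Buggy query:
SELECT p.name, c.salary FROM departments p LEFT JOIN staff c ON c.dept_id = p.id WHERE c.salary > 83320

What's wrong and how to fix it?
Bug: Filtering c.salary in WHERE discards the NULL rows produced by LEFT JOIN, turning it into an inner join

Fix: Put 'c.salary > 83320' in the JOIN's ON clause instead of WHERE

Corrected query:
SELECT p.name, c.salary FROM departments p LEFT JOIN staff c ON c.dept_id = p.id AND c.salary > 83320

Result:
name        | salary
------------+-------
Engineering | 151272
Engineering | 178545
Sales       | NULL  
Finance     | NULL  
HR          | NULL  
Legal       | 97955 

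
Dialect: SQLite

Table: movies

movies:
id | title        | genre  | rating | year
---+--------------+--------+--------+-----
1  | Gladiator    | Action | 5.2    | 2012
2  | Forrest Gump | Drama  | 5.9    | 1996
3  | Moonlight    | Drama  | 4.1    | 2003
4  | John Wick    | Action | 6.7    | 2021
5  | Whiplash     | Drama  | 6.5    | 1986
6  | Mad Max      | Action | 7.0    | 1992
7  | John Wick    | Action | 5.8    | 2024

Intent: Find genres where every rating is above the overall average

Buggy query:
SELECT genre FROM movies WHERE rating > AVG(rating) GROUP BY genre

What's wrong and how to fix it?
Bug: WHERE evaluates per row before aggregation, so AVG() is unavailable

Fix: Compute the overall average in a scalar subquery and compare each group's MIN against it in HAVING

Corrected query:
SELECT genre FROM movies GROUP BY genre HAVING MIN(rating) > (SELECT AVG(rating) FROM movies)

Result:
(no rows)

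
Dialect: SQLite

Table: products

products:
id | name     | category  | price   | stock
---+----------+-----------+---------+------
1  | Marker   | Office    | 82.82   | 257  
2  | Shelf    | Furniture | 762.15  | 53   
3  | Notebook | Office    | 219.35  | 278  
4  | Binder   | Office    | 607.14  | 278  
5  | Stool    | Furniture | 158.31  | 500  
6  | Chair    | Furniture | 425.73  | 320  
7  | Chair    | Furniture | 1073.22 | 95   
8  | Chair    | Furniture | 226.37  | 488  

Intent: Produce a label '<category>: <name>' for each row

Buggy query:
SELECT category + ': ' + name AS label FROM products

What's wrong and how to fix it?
Bug: SQLite uses || for string concatenation; + coerces text to numbers (yielding 0)

Fix: Use the || operator for string concatenation

Corrected query:
SELECT category || ': ' || name AS label FROM products

Result:
label           
----------------
Office: Marker  
Furniture: Shelf
Office: Notebook
Office: Binder  
Furniture: Stool
Furniture: Chair
Furniture: Chair
Furniture: Chair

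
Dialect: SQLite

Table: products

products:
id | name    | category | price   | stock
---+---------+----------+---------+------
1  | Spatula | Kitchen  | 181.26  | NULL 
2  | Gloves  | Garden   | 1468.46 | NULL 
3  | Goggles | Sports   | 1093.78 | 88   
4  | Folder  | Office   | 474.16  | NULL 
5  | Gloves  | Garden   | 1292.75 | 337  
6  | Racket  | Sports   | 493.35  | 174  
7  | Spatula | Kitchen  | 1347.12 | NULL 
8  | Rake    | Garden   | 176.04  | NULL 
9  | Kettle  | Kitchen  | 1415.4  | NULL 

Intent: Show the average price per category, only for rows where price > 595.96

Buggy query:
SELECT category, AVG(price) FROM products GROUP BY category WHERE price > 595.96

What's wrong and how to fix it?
Bug: Row-level WHERE must come before GROUP BY in the clause order

Fix: Place WHERE between FROM and GROUP BY

Corrected query:
SELECT category, AVG(price) FROM products WHERE price > 595.96 GROUP BY category

Result:
category | AVG(price)
---------+-----------
Garden   | 1380.605  
Kitchen  | 1381.26   
Sports   | 1093.78   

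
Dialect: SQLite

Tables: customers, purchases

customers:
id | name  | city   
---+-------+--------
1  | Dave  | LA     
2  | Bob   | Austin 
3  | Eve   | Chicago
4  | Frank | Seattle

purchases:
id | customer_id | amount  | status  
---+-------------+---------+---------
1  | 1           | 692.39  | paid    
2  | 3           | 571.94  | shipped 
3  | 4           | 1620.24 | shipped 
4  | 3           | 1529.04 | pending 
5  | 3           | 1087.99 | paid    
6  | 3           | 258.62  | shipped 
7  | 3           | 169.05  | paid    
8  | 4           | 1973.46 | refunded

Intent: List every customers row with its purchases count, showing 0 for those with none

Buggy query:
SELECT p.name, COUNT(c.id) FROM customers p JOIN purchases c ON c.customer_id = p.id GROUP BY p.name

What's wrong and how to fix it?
Bug: INNER JOIN drops customers rows that have no matching purchases rows

Fix: Use LEFT JOIN so parents without children still appear (COUNT(c.id) gives 0)

Corrected query:
SELECT p.name, COUNT(c.id) FROM customers p LEFT JOIN purchases c ON c.customer_id = p.id GROUP BY p.name

Result:
name  | COUNT(c.id)
------+------------
Bob   | 0          
Dave  | 1          
Eve   | 5          
Frank | 2          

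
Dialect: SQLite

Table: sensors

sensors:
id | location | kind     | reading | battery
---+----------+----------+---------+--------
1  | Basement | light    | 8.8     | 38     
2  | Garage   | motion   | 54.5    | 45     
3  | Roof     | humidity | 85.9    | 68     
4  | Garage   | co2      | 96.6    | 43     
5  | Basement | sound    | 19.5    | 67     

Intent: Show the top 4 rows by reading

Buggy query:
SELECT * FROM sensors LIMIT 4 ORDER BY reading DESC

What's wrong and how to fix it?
Bug: LIMIT must come after ORDER BY

Fix: Sort with ORDER BY, then apply LIMIT

Corrected query:
SELECT * FROM sensors ORDER BY reading DESC LIMIT 4

Result:
id | location | kind     | reading | battery
---+----------+----------+---------+--------
4  | Garage   | co2      | 96.6    | 43     
3  | Roof     | humidity | 85.9    | 68     
2  | Garage   | motion   | 54.5    | 45     
5  | Basement | sound    | 19.5    | 67     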